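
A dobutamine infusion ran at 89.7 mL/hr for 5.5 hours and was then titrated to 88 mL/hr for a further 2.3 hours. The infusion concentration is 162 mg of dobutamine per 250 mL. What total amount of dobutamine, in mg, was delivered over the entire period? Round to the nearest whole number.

Concentration = 162 mg ÷ 250 mL = 0.648 mg/mL
Stage 1: 89.7 mL/hr × 5.5 hr = 493.35 mL → 493.35 mL × 0.648 mg/mL = 319.6908 mg
Stage 2: 88 mL/hr × 2.3 hr = 202.4 mL → 202.4 mL × 0.648 mg/mL = 131.1552 mg
Total = 319.6908 + 131.1552 = 450.846 mg

451 mg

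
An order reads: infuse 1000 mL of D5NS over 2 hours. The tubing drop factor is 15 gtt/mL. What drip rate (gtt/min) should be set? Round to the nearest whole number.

1000 mL ÷ (2 hr × 60 = 120 min) = 8.333333 mL/min
8.333333 mL/min × 15 gtt/mL = 125 gtt/min

125 gtt/min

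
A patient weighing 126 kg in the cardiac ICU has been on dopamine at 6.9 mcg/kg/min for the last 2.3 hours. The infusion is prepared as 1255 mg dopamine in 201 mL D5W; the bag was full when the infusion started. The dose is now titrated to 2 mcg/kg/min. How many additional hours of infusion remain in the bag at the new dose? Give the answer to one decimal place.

Initial rate:
Dose = 6.9 mcg/kg/min × 126 kg = 869.4 mcg/min
869.4 mcg/min × 60 min/hr = 52164 mcg/hr
Concentration = 1255 mg ÷ 201 mL = 6.243781 mg/mL = 6243.781 mcg/mL
Rate = 52164 mcg/hr ÷ 6243.781 mcg/mL = 8.354553 mL/hr
Volume infused so far = 8.354553 mL/hr × 2.3 hr = 19.21547 mL
Volume remaining = 201 − 19.21547 = 181.7845 mL
New rate:
Dose = 2 mcg/kg/min × 126 kg = 252 mcg/min
252 mcg/min × 60 min/hr = 15120 mcg/hr
Rate = 15120 mcg/hr ÷ 6243.781 mcg/mL = 2.42161 mL/hr
Time remaining = 181.7845 mL ÷ 2.42161 mL/hr = 75.06765 hr

75.1 hours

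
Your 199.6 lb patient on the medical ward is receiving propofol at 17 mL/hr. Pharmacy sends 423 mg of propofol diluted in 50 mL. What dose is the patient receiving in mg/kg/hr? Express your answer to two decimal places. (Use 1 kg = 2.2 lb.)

Weight = 199.6 lb ÷ 2.2 lb/kg = 90.72727 kg
Concentration = 423 mg ÷ 50 mL = 8.46 mg/mL
Drug rate = 17 mL/hr × 8.46 mg/mL = 143.82 mg/hr
143.82 mg/hr ÷ 90.72727 kg = 1.58519 mg/kg/hr

1.59 mg/kg/hr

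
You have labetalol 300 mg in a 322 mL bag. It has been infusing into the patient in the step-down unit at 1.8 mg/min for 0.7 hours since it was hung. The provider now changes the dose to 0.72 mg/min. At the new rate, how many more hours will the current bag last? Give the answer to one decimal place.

5.2 hours

Initial rate:
1.8 mg/min × 60 min/hr = 108 mg/hr
Concentration = 300 mg ÷ 322 mL = 0.931677 mg/mL
Rate = 108 mg/hr ÷ 0.931677 mg/mL = 115.92 mL/hr
Volume infused so far = 115.92 mL/hr × 0.7 hr = 81.144 mL
Volume remaining = 322 − 81.144 = 240.856 mL
New rate:
0.72 mg/min × 60 min/hr = 43.2 mg/hr
Rate = 43.2 mg/hr ÷ 0.931677 mg/mL = 46.368 mL/hr
Time remaining = 240.856 mL ÷ 46.368 mL/hr = 5.194444 hr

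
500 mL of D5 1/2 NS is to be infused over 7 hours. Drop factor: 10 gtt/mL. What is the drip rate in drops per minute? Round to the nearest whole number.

12 gtt/min

500 mL ÷ (7 hr × 60 = 420 min) = 1.190476 mL/min
1.190476 mL/min × 10 gtt/mL = 11.90476 gtt/min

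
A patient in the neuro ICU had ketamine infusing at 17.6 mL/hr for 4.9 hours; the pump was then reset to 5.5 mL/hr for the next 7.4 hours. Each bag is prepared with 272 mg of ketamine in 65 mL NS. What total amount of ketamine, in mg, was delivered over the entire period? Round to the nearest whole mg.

531 mg

Concentration = 272 mg ÷ 65 mL = 4.184615 mg/mL
Stage 1: 17.6 mL/hr × 4.9 hr = 86.24 mL → 86.24 mL × 4.184615 mg/mL = 360.8812 mg
Stage 2: 5.5 mL/hr × 7.4 hr = 40.7 mL → 40.7 mL × 4.184615 mg/mL = 170.3138 mg
Total = 360.8812 + 170.3138 = 531.1951 mg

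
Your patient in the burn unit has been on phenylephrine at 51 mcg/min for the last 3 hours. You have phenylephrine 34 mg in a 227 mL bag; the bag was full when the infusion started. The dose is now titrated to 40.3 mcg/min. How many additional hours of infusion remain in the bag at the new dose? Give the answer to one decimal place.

Initial rate:
51 mcg/min × 60 min/hr = 3060 mcg/hr
Concentration = 34 mg ÷ 227 mL = 0.1497797 mg/mL = 149.7797 mcg/mL
Rate = 3060 mcg/hr ÷ 149.7797 mcg/mL = 20.43 mL/hr
Volume infused so far = 20.43 mL/hr × 3 hr = 61.29 mL
Volume remaining = 227 − 61.29 = 165.71 mL
New rate:
40.3 mcg/min × 60 min/hr = 2418 mcg/hr
Rate = 2418 mcg/hr ÷ 149.7797 mcg/mL = 16.14371 mL/hr
Time remaining = 165.71 mL ÷ 16.14371 mL/hr = 10.26468 hr

10.3 hours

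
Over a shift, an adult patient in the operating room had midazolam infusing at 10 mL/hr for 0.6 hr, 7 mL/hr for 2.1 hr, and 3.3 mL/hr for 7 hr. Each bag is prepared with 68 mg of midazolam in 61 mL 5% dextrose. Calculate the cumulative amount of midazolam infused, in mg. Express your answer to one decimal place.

48.8 mg

Concentration = 68 mg ÷ 61 mL = 1.114754 mg/mL
Stage 1: 10 mL/hr × 0.6 hr = 6 mL → 6 mL × 1.114754 mg/mL = 6.688525 mg
Stage 2: 7 mL/hr × 2.1 hr = 14.7 mL → 14.7 mL × 1.114754 mg/mL = 16.38689 mg
Stage 3: 3.3 mL/hr × 7 hr = 23.1 mL → 23.1 mL × 1.114754 mg/mL = 25.75082 mg
Total = 6.688525 + 16.38689 + 25.75082 = 48.82623 mg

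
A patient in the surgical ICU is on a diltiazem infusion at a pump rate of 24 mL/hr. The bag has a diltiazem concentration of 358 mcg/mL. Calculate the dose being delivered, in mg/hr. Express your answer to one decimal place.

Concentration = 358 mcg/mL = 0.358 mg/mL
Drug rate = 24 mL/hr × 0.358 mg/mL = 8.592 mg/hr

8.6 mg/hr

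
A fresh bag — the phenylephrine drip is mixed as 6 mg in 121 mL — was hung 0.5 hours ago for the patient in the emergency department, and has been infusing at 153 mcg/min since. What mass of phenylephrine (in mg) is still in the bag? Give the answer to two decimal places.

1.41 mg

153 mcg/min × 60 min/hr = 9180 mcg/hr
Concentration = 6 mg ÷ 121 mL = 0.04958678 mg/mL = 49.58678 mcg/mL
Rate = 9180 mcg/hr ÷ 49.58678 mcg/mL = 185.13 mL/hr
Volume infused = 185.13 mL/hr × 0.5 hr = 92.565 mL
Volume remaining = 121 − 92.565 = 28.435 mL
Drug remaining = 28.435 mL × 49.58678 mcg/mL = 1410 mcg = 1.41 mg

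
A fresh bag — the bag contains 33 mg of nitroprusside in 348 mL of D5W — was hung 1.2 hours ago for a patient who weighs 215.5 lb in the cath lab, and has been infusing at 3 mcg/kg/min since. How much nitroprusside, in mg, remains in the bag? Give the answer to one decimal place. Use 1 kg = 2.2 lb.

11.8 mg

Weight = 215.5 lb ÷ 2.2 lb/kg = 97.95455 kg
Dose = 3 mcg/kg/min × 97.95455 kg = 293.8636 mcg/min
293.8636 mcg/min × 60 min/hr = 17631.82 mcg/hr
Concentration = 33 mg ÷ 348 mL = 0.09482759 mg/mL = 94.82759 mcg/mL
Rate = 17631.82 mcg/hr ÷ 94.82759 mcg/mL = 185.9355 mL/hr
Volume infused = 185.9355 mL/hr × 1.2 hr = 223.1226 mL
Volume remaining = 348 − 223.1226 = 124.8774 mL
Drug remaining = 124.8774 mL × 94.82759 mcg/mL = 11841.82 mcg = 11.84182 mg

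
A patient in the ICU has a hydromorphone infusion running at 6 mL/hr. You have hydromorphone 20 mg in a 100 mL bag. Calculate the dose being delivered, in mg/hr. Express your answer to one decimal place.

Concentration = 20 mg ÷ 100 mL = 0.2 mg/mL
Drug rate = 6 mL/hr × 0.2 mg/mL = 1.2 mg/hr

1.2 mg/hr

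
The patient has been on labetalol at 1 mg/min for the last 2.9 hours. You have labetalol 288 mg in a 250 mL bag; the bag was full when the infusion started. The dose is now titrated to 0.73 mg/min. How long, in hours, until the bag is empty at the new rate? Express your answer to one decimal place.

Initial rate:
1 mg/min × 60 min/hr = 60 mg/hr
Concentration = 288 mg ÷ 250 mL = 1.152 mg/mL
Rate = 60 mg/hr ÷ 1.152 mg/mL = 52.08333 mL/hr
Volume infused so far = 52.08333 mL/hr × 2.9 hr = 151.0417 mL
Volume remaining = 250 − 151.0417 = 98.95833 mL
New rate:
0.73 mg/min × 60 min/hr = 43.8 mg/hr
Rate = 43.8 mg/hr ÷ 1.152 mg/mL = 38.02083 mL/hr
Time remaining = 98.95833 mL ÷ 38.02083 mL/hr = 2.60274 hr

2.6 hours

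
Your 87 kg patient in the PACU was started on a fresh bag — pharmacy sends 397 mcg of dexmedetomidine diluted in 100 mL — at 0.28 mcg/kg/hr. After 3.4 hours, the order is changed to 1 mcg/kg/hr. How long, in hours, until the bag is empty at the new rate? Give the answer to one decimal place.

3.6 hours

Initial rate:
Dose = 0.28 mcg/kg/hr × 87 kg = 24.36 mcg/hr
Concentration = 397 mcg ÷ 100 mL = 3.97 mcg/mL
Rate = 24.36 mcg/hr ÷ 3.97 mcg/mL = 6.13602 mL/hr
Volume infused so far = 6.13602 mL/hr × 3.4 hr = 20.86247 mL
Volume remaining = 100 − 20.86247 = 79.13753 mL
New rate:
Dose = 1 mcg/kg/hr × 87 kg = 87 mcg/hr
Rate = 87 mcg/hr ÷ 3.97 mcg/mL = 21.91436 mL/hr
Time remaining = 79.13753 mL ÷ 21.91436 mL/hr = 3.611218 hr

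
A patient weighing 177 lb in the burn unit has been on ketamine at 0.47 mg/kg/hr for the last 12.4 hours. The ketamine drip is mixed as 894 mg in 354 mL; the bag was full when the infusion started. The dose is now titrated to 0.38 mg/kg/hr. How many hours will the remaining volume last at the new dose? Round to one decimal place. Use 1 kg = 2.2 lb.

Initial rate:
Weight = 177 lb ÷ 2.2 lb/kg = 80.45455 kg
Dose = 0.47 mg/kg/hr × 80.45455 kg = 37.81364 mg/hr
Concentration = 894 mg ÷ 354 mL = 2.525424 mg/mL
Rate = 37.81364 mg/hr ÷ 2.525424 mg/mL = 14.97318 mL/hr
Volume infused so far = 14.97318 mL/hr × 12.4 hr = 185.6675 mL
Volume remaining = 354 − 185.6675 = 168.3325 mL
New rate:
Dose = 0.38 mg/kg/hr × 80.45455 kg = 30.57273 mg/hr
Rate = 30.57273 mg/hr ÷ 2.525424 mg/mL = 12.10598 mL/hr
Time remaining = 168.3325 mL ÷ 12.10598 mL/hr = 13.90491 hr

13.9 hours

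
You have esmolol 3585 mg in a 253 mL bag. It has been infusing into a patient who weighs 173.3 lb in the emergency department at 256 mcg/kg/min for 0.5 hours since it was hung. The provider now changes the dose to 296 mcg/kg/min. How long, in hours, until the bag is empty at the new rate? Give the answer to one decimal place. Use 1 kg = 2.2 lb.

2.1 hours

Initial rate:
Weight = 173.3 lb ÷ 2.2 lb/kg = 78.77273 kg
Dose = 256 mcg/kg/min × 78.77273 kg = 20165.82 mcg/min
20165.82 mcg/min × 60 min/hr = 1209949 mcg/hr
Concentration = 3585 mg ÷ 253 mL = 14.16996 mg/mL = 14169.96 mcg/mL
Rate = 1209949 mcg/hr ÷ 14169.96 mcg/mL = 85.38832 mL/hr
Volume infused so far = 85.38832 mL/hr × 0.5 hr = 42.69416 mL
Volume remaining = 253 − 42.69416 = 210.3058 mL
New rate:
Dose = 296 mcg/kg/min × 78.77273 kg = 23316.73 mcg/min
23316.73 mcg/min × 60 min/hr = 1399004 mcg/hr
Rate = 1399004 mcg/hr ÷ 14169.96 mcg/mL = 98.73024 mL/hr
Time remaining = 210.3058 mL ÷ 98.73024 mL/hr = 2.130106 hr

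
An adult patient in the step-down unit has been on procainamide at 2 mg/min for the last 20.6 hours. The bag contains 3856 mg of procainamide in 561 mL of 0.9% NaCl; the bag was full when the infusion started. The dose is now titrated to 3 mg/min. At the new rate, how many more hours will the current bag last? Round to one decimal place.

7.7 hours

Initial rate:
2 mg/min × 60 min/hr = 120 mg/hr
Concentration = 3856 mg ÷ 561 mL = 6.87344 mg/mL
Rate = 120 mg/hr ÷ 6.87344 mg/mL = 17.45851 mL/hr
Volume infused so far = 17.45851 mL/hr × 20.6 hr = 359.6452 mL
Volume remaining = 561 − 359.6452 = 201.3548 mL
New rate:
3 mg/min × 60 min/hr = 180 mg/hr
Rate = 180 mg/hr ÷ 6.87344 mg/mL = 26.18776 mL/hr
Time remaining = 201.3548 mL ÷ 26.18776 mL/hr = 7.688889 hr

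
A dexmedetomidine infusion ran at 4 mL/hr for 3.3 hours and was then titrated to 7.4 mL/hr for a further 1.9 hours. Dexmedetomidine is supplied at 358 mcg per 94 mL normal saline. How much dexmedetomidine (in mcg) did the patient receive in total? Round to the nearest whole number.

Concentration = 358 mcg ÷ 94 mL = 3.808511 mcg/mL
Stage 1: 4 mL/hr × 3.3 hr = 13.2 mL → 13.2 mL × 3.808511 mcg/mL = 50.27234 mcg
Stage 2: 7.4 mL/hr × 1.9 hr = 14.06 mL → 14.06 mL × 3.808511 mcg/mL = 53.54766 mcg
Total = 50.27234 + 53.54766 = 103.82 mcg

104 mcg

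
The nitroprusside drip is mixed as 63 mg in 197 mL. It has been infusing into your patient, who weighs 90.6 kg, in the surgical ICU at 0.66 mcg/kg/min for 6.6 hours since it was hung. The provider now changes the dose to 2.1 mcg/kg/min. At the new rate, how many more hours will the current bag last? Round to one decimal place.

Initial rate:
Dose = 0.66 mcg/kg/min × 90.6 kg = 59.796 mcg/min
59.796 mcg/min × 60 min/hr = 3587.76 mcg/hr
Concentration = 63 mg ÷ 197 mL = 0.319797 mg/mL = 319.797 mcg/mL
Rate = 3587.76 mcg/hr ÷ 319.797 mcg/mL = 11.21887 mL/hr
Volume infused so far = 11.21887 mL/hr × 6.6 hr = 74.04453 mL
Volume remaining = 197 − 74.04453 = 122.9555 mL
New rate:
Dose = 2.1 mcg/kg/min × 90.6 kg = 190.26 mcg/min
190.26 mcg/min × 60 min/hr = 11415.6 mcg/hr
Rate = 11415.6 mcg/hr ÷ 319.797 mcg/mL = 35.6964 mL/hr
Time remaining = 122.9555 mL ÷ 35.6964 mL/hr = 3.444478 hr

3.4 hours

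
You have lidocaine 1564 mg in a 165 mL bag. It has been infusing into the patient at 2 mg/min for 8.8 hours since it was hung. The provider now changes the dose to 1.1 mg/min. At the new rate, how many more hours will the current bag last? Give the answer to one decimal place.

Initial rate:
2 mg/min × 60 min/hr = 120 mg/hr
Concentration = 1564 mg ÷ 165 mL = 9.478788 mg/mL
Rate = 120 mg/hr ÷ 9.478788 mg/mL = 12.65985 mL/hr
Volume infused so far = 12.65985 mL/hr × 8.8 hr = 111.4066 mL
Volume remaining = 165 − 111.4066 = 53.59335 mL
New rate:
1.1 mg/min × 60 min/hr = 66 mg/hr
Rate = 66 mg/hr ÷ 9.478788 mg/mL = 6.962916 mL/hr
Time remaining = 53.59335 mL ÷ 6.962916 mL/hr = 7.69697 hr

7.7 hours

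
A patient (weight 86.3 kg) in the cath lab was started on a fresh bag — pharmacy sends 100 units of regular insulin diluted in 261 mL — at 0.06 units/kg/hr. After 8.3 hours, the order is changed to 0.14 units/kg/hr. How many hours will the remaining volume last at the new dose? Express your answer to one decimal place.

4.7 hours

Initial rate:
Dose = 0.06 units/kg/hr × 86.3 kg = 5.178 units/hr
Concentration = 100 units ÷ 261 mL = 0.3831418 units/mL
Rate = 5.178 units/hr ÷ 0.3831418 units/mL = 13.51458 mL/hr
Volume infused so far = 13.51458 mL/hr × 8.3 hr = 112.171 mL
Volume remaining = 261 − 112.171 = 148.829 mL
New rate:
Dose = 0.14 units/kg/hr × 86.3 kg = 12.082 units/hr
Rate = 12.082 units/hr ÷ 0.3831418 units/mL = 31.53402 mL/hr
Time remaining = 148.829 mL ÷ 31.53402 mL/hr = 4.719633 hr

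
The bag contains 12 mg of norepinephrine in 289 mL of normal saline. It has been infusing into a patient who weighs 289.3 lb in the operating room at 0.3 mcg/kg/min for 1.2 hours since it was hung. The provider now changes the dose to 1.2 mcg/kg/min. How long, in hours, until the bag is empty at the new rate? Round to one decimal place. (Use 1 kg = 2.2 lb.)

Initial rate:
Weight = 289.3 lb ÷ 2.2 lb/kg = 131.5 kg
Dose = 0.3 mcg/kg/min × 131.5 kg = 39.45 mcg/min
39.45 mcg/min × 60 min/hr = 2367 mcg/hr
Concentration = 12 mg ÷ 289 mL = 0.04152249 mg/mL = 41.52249 mcg/mL
Rate = 2367 mcg/hr ÷ 41.52249 mcg/mL = 57.00525 mL/hr
Volume infused so far = 57.00525 mL/hr × 1.2 hr = 68.4063 mL
Volume remaining = 289 − 68.4063 = 220.5937 mL
New rate:
Dose = 1.2 mcg/kg/min × 131.5 kg = 157.8 mcg/min
157.8 mcg/min × 60 min/hr = 9468 mcg/hr
Rate = 9468 mcg/hr ÷ 41.52249 mcg/mL = 228.021 mL/hr
Time remaining = 220.5937 mL ÷ 228.021 mL/hr = 0.9674271 hr

1.0 hours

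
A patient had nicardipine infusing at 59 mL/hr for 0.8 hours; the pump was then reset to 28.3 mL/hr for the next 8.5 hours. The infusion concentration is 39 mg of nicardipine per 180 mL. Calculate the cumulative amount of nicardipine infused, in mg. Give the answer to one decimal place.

62.3 mg

Concentration = 39 mg ÷ 180 mL = 0.2166667 mg/mL
Stage 1: 59 mL/hr × 0.8 hr = 47.2 mL → 47.2 mL × 0.2166667 mg/mL = 10.22667 mg
Stage 2: 28.3 mL/hr × 8.5 hr = 240.55 mL → 240.55 mL × 0.2166667 mg/mL = 52.11917 mg
Total = 10.22667 + 52.11917 = 62.34583 mg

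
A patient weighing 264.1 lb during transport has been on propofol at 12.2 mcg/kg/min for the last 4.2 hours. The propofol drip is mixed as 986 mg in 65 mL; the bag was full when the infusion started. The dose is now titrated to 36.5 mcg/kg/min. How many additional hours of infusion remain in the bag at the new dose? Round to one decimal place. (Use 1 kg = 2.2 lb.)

Initial rate:
Weight = 264.1 lb ÷ 2.2 lb/kg = 120.0455 kg
Dose = 12.2 mcg/kg/min × 120.0455 kg = 1464.555 mcg/min
1464.555 mcg/min × 60 min/hr = 87873.27 mcg/hr
Concentration = 986 mg ÷ 65 mL = 15.16923 mg/mL = 15169.23 mcg/mL
Rate = 87873.27 mcg/hr ÷ 15169.23 mcg/mL = 5.792863 mL/hr
Volume infused so far = 5.792863 mL/hr × 4.2 hr = 24.33002 mL
Volume remaining = 65 − 24.33002 = 40.66998 mL
New rate:
Dose = 36.5 mcg/kg/min × 120.0455 kg = 4381.659 mcg/min
4381.659 mcg/min × 60 min/hr = 262899.5 mcg/hr
Rate = 262899.5 mcg/hr ÷ 15169.23 mcg/mL = 17.33111 mL/hr
Time remaining = 40.66998 mL ÷ 17.33111 mL/hr = 2.346646 hr

2.3 hours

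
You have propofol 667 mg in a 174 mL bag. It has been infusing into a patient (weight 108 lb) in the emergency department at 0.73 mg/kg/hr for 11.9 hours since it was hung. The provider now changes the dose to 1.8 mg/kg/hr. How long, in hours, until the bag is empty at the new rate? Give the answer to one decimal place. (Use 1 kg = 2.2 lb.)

Initial rate:
Weight = 108 lb ÷ 2.2 lb/kg = 49.09091 kg
Dose = 0.73 mg/kg/hr × 49.09091 kg = 35.83636 mg/hr
Concentration = 667 mg ÷ 174 mL = 3.833333 mg/mL
Rate = 35.83636 mg/hr ÷ 3.833333 mg/mL = 9.348617 mL/hr
Volume infused so far = 9.348617 mL/hr × 11.9 hr = 111.2485 mL
Volume remaining = 174 − 111.2485 = 62.75146 mL
New rate:
Dose = 1.8 mg/kg/hr × 49.09091 kg = 88.36364 mg/hr
Rate = 88.36364 mg/hr ÷ 3.833333 mg/mL = 23.05138 mL/hr
Time remaining = 62.75146 mL ÷ 23.05138 mL/hr = 2.722243 hr

2.7 hours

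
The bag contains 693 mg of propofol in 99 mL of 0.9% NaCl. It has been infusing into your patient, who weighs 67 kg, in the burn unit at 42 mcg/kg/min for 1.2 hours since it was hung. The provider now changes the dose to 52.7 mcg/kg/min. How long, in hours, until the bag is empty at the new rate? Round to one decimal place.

2.3 hours

Initial rate:
Dose = 42 mcg/kg/min × 67 kg = 2814 mcg/min
2814 mcg/min × 60 min/hr = 168840 mcg/hr
Concentration = 693 mg ÷ 99 mL = 7 mg/mL = 7000 mcg/mL
Rate = 168840 mcg/hr ÷ 7000 mcg/mL = 24.12 mL/hr
Volume infused so far = 24.12 mL/hr × 1.2 hr = 28.944 mL
Volume remaining = 99 − 28.944 = 70.056 mL
New rate:
Dose = 52.7 mcg/kg/min × 67 kg = 3530.9 mcg/min
3530.9 mcg/min × 60 min/hr = 211854 mcg/hr
Rate = 211854 mcg/hr ÷ 7000 mcg/mL = 30.26486 mL/hr
Time remaining = 70.056 mL ÷ 30.26486 mL/hr = 2.314764 hr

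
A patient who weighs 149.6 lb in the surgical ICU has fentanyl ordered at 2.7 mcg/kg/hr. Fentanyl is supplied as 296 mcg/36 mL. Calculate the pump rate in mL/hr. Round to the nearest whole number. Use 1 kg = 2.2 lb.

22 mL/hr

Weight = 149.6 lb ÷ 2.2 lb/kg = 68 kg
Dose = 2.7 mcg/kg/hr × 68 kg = 183.6 mcg/hr
Concentration = 296 mcg ÷ 36 mL = 8.222222 mcg/mL
Rate = 183.6 mcg/hr ÷ 8.222222 mcg/mL = 22.32973 mL/hr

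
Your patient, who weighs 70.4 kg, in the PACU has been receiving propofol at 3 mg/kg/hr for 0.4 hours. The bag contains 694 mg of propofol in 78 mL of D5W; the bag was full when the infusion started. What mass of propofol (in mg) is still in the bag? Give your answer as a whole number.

Dose = 3 mg/kg/hr × 70.4 kg = 211.2 mg/hr
Concentration = 694 mg ÷ 78 mL = 8.897436 mg/mL
Rate = 211.2 mg/hr ÷ 8.897436 mg/mL = 23.73718 mL/hr
Volume infused = 23.73718 mL/hr × 0.4 hr = 9.49487 mL
Volume remaining = 78 − 9.49487 = 68.50513 mL
Drug remaining = 68.50513 mL × 8.897436 mg/mL = 609.52 mg

610 mg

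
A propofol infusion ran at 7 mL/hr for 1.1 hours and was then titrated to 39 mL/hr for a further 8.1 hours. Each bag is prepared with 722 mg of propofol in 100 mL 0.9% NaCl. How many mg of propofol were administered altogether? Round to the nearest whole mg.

Concentration = 722 mg ÷ 100 mL = 7.22 mg/mL
Stage 1: 7 mL/hr × 1.1 hr = 7.7 mL → 7.7 mL × 7.22 mg/mL = 55.594 mg
Stage 2: 39 mL/hr × 8.1 hr = 315.9 mL → 315.9 mL × 7.22 mg/mL = 2280.798 mg
Total = 55.594 + 2280.798 = 2336.392 mg

2336 mg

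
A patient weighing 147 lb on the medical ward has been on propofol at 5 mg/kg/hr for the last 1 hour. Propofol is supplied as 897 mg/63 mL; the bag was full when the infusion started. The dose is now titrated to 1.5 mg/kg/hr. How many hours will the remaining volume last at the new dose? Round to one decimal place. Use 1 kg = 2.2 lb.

Initial rate:
Weight = 147 lb ÷ 2.2 lb/kg = 66.81818 kg
Dose = 5 mg/kg/hr × 66.81818 kg = 334.0909 mg/hr
Concentration = 897 mg ÷ 63 mL = 14.2381 mg/mL
Rate = 334.0909 mg/hr ÷ 14.2381 mg/mL = 23.46458 mL/hr
Volume infused so far = 23.46458 mL/hr × 1 hr = 23.46458 mL
Volume remaining = 63 − 23.46458 = 39.53542 mL
New rate:
Dose = 1.5 mg/kg/hr × 66.81818 kg = 100.2273 mg/hr
Rate = 100.2273 mg/hr ÷ 14.2381 mg/mL = 7.039374 mL/hr
Time remaining = 39.53542 mL ÷ 7.039374 mL/hr = 5.616327 hr

5.6 hours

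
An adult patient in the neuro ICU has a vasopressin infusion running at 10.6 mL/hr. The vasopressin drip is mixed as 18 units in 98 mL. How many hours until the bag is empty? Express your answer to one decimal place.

Duration = 98 mL ÷ 10.6 mL/hr = 9.245283 hr

9.2 hours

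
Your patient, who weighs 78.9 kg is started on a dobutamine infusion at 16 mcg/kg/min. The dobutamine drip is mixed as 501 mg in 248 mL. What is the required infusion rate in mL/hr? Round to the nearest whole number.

37 mL/hr

Dose = 16 mcg/kg/min × 78.9 kg = 1262.4 mcg/min
1262.4 mcg/min × 60 min/hr = 75744 mcg/hr
Concentration = 501 mg ÷ 248 mL = 2.020161 mg/mL = 2020.161 mcg/mL
Rate = 75744 mcg/hr ÷ 2020.161 mcg/mL = 37.49404 mL/hr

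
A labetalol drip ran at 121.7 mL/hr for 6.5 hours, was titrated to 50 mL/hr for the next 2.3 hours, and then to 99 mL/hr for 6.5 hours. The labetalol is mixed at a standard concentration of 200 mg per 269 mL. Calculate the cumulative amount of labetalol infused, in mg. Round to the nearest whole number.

Concentration = 200 mg ÷ 269 mL = 0.7434944 mg/mL
Stage 1: 121.7 mL/hr × 6.5 hr = 791.05 mL → 791.05 mL × 0.7434944 mg/mL = 588.1413 mg
Stage 2: 50 mL/hr × 2.3 hr = 115 mL → 115 mL × 0.7434944 mg/mL = 85.50186 mg
Stage 3: 99 mL/hr × 6.5 hr = 643.5 mL → 643.5 mL × 0.7434944 mg/mL = 478.4387 mg
Total = 588.1413 + 85.50186 + 478.4387 = 1152.082 mg

1152 mg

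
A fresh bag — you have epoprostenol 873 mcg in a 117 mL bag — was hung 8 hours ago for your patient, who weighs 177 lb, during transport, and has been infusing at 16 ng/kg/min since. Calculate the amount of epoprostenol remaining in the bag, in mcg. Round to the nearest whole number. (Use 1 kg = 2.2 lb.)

Weight = 177 lb ÷ 2.2 lb/kg = 80.45455 kg
Dose = 16 ng/kg/min × 80.45455 kg = 1287.273 ng/min
1287.273 ng/min × 60 min/hr = 77236.36 ng/hr
Concentration = 873 mcg ÷ 117 mL = 7.461538 mcg/mL = 7461.538 ng/mL
Rate = 77236.36 ng/hr ÷ 7461.538 ng/mL = 10.35127 mL/hr
Volume infused = 10.35127 mL/hr × 8 hr = 82.81012 mL
Volume remaining = 117 − 82.81012 = 34.18988 mL
Drug remaining = 34.18988 mL × 7461.538 ng/mL = 255109.1 ng = 255.1091 mcg

255 mcg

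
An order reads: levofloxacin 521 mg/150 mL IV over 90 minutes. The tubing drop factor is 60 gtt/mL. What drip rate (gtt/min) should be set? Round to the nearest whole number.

150 mL ÷ (90 min) = 1.666667 mL/min
1.666667 mL/min × 60 gtt/mL = 100 gtt/min

100 gtt/min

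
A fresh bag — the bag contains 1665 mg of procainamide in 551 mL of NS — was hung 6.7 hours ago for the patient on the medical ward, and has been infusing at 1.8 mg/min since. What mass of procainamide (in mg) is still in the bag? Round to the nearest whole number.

1.8 mg/min × 60 min/hr = 108 mg/hr
Concentration = 1665 mg ÷ 551 mL = 3.021779 mg/mL
Rate = 108 mg/hr ÷ 3.021779 mg/mL = 35.74054 mL/hr
Volume infused = 35.74054 mL/hr × 6.7 hr = 239.4616 mL
Volume remaining = 551 − 239.4616 = 311.5384 mL
Drug remaining = 311.5384 mL × 3.021779 mg/mL = 941.4 mg

941 mg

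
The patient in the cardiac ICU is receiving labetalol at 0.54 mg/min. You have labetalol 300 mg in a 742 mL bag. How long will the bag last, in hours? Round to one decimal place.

9.3 hours

0.54 mg/min × 60 min/hr = 32.4 mg/hr
Concentration = 300 mg ÷ 742 mL = 0.4043127 mg/mL
Rate = 32.4 mg/hr ÷ 0.4043127 mg/mL = 80.136 mL/hr
Duration = 742 mL ÷ 80.136 mL/hr = 9.259259 hr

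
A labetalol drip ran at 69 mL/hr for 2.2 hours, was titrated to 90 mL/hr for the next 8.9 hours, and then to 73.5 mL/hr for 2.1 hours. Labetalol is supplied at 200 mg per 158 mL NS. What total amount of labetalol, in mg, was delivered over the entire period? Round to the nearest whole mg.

Concentration = 200 mg ÷ 158 mL = 1.265823 mg/mL
Stage 1: 69 mL/hr × 2.2 hr = 151.8 mL → 151.8 mL × 1.265823 mg/mL = 192.1519 mg
Stage 2: 90 mL/hr × 8.9 hr = 801 mL → 801 mL × 1.265823 mg/mL = 1013.924 mg
Stage 3: 73.5 mL/hr × 2.1 hr = 154.35 mL → 154.35 mL × 1.265823 mg/mL = 195.3797 mg
Total = 192.1519 + 1013.924 + 195.3797 = 1401.456 mg

1401 mg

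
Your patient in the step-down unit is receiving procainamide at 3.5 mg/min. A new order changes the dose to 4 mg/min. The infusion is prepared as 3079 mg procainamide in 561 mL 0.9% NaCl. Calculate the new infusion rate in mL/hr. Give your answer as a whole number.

44 mL/hr

4 mg/min × 60 min/hr = 240 mg/hr
Concentration = 3079 mg ÷ 561 mL = 5.488414 mg/mL
Rate = 240 mg/hr ÷ 5.488414 mg/mL = 43.72848 mL/hr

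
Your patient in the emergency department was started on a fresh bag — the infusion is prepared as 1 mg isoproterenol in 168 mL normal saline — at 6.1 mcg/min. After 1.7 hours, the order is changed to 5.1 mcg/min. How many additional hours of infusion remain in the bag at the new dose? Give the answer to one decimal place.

Initial rate:
6.1 mcg/min × 60 min/hr = 366 mcg/hr
Concentration = 1 mg ÷ 168 mL = 0.005952381 mg/mL = 5.952381 mcg/mL
Rate = 366 mcg/hr ÷ 5.952381 mcg/mL = 61.488 mL/hr
Volume infused so far = 61.488 mL/hr × 1.7 hr = 104.5296 mL
Volume remaining = 168 − 104.5296 = 63.4704 mL
New rate:
5.1 mcg/min × 60 min/hr = 306 mcg/hr
Rate = 306 mcg/hr ÷ 5.952381 mcg/mL = 51.408 mL/hr
Time remaining = 63.4704 mL ÷ 51.408 mL/hr = 1.234641 hr

1.2 hours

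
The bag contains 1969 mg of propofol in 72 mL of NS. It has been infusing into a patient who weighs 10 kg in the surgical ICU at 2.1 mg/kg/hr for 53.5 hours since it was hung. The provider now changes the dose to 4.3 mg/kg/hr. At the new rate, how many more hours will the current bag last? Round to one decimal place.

Initial rate:
Dose = 2.1 mg/kg/hr × 10 kg = 21 mg/hr
Concentration = 1969 mg ÷ 72 mL = 27.34722 mg/mL
Rate = 21 mg/hr ÷ 27.34722 mg/mL = 0.7679025 mL/hr
Volume infused so far = 0.7679025 mL/hr × 53.5 hr = 41.08278 mL
Volume remaining = 72 − 41.08278 = 30.91722 mL
New rate:
Dose = 4.3 mg/kg/hr × 10 kg = 43 mg/hr
Rate = 43 mg/hr ÷ 27.34722 mg/mL = 1.572372 mL/hr
Time remaining = 30.91722 mL ÷ 1.572372 mL/hr = 19.66279 hr

19.7 hours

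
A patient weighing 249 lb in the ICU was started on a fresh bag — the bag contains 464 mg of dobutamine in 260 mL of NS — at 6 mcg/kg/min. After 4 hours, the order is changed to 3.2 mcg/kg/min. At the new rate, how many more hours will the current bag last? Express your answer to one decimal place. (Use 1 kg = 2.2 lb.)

13.9 hours

Initial rate:
Weight = 249 lb ÷ 2.2 lb/kg = 113.1818 kg
Dose = 6 mcg/kg/min × 113.1818 kg = 679.0909 mcg/min
679.0909 mcg/min × 60 min/hr = 40745.45 mcg/hr
Concentration = 464 mg ÷ 260 mL = 1.784615 mg/mL = 1784.615 mcg/mL
Rate = 40745.45 mcg/hr ÷ 1784.615 mcg/mL = 22.8315 mL/hr
Volume infused so far = 22.8315 mL/hr × 4 hr = 91.32602 mL
Volume remaining = 260 − 91.32602 = 168.674 mL
New rate:
Dose = 3.2 mcg/kg/min × 113.1818 kg = 362.1818 mcg/min
362.1818 mcg/min × 60 min/hr = 21730.91 mcg/hr
Rate = 21730.91 mcg/hr ÷ 1784.615 mcg/mL = 12.1768 mL/hr
Time remaining = 168.674 mL ÷ 12.1768 mL/hr = 13.85207 hr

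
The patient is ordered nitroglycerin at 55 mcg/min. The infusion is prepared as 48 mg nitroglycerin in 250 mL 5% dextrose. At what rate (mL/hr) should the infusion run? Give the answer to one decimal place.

55 mcg/min × 60 min/hr = 3300 mcg/hr
Concentration = 48 mg ÷ 250 mL = 0.192 mg/mL = 192 mcg/mL
Rate = 3300 mcg/hr ÷ 192 mcg/mL = 17.1875 mL/hr

17.2 mL/hr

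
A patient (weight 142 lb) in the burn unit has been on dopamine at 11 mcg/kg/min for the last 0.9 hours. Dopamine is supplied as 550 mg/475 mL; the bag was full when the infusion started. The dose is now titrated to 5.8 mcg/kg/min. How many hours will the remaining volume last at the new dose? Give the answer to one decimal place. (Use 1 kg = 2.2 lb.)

Initial rate:
Weight = 142 lb ÷ 2.2 lb/kg = 64.54545 kg
Dose = 11 mcg/kg/min × 64.54545 kg = 710 mcg/min
710 mcg/min × 60 min/hr = 42600 mcg/hr
Concentration = 550 mg ÷ 475 mL = 1.157895 mg/mL = 1157.895 mcg/mL
Rate = 42600 mcg/hr ÷ 1157.895 mcg/mL = 36.79091 mL/hr
Volume infused so far = 36.79091 mL/hr × 0.9 hr = 33.11182 mL
Volume remaining = 475 − 33.11182 = 441.8882 mL
New rate:
Dose = 5.8 mcg/kg/min × 64.54545 kg = 374.3636 mcg/min
374.3636 mcg/min × 60 min/hr = 22461.82 mcg/hr
Rate = 22461.82 mcg/hr ÷ 1157.895 mcg/mL = 19.39884 mL/hr
Time remaining = 441.8882 mL ÷ 19.39884 mL/hr = 22.7791 hr

22.8 hours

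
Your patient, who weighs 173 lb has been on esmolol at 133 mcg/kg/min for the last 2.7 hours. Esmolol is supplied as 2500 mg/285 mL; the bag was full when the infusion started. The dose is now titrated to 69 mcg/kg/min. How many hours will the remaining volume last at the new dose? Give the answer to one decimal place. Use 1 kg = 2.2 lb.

Initial rate:
Weight = 173 lb ÷ 2.2 lb/kg = 78.63636 kg
Dose = 133 mcg/kg/min × 78.63636 kg = 10458.64 mcg/min
10458.64 mcg/min × 60 min/hr = 627518.2 mcg/hr
Concentration = 2500 mg ÷ 285 mL = 8.77193 mg/mL = 8771.93 mcg/mL
Rate = 627518.2 mcg/hr ÷ 8771.93 mcg/mL = 71.53707 mL/hr
Volume infused so far = 71.53707 mL/hr × 2.7 hr = 193.1501 mL
Volume remaining = 285 − 193.1501 = 91.8499 mL
New rate:
Dose = 69 mcg/kg/min × 78.63636 kg = 5425.909 mcg/min
5425.909 mcg/min × 60 min/hr = 325554.5 mcg/hr
Rate = 325554.5 mcg/hr ÷ 8771.93 mcg/mL = 37.11322 mL/hr
Time remaining = 91.8499 mL ÷ 37.11322 mL/hr = 2.474857 hr

2.5 hours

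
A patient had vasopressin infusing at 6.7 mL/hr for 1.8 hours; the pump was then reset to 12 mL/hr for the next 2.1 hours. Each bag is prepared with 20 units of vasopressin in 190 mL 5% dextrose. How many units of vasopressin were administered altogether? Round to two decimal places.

3.92 units

Concentration = 20 units ÷ 190 mL = 0.1052632 units/mL
Stage 1: 6.7 mL/hr × 1.8 hr = 12.06 mL → 12.06 mL × 0.1052632 units/mL = 1.269474 units
Stage 2: 12 mL/hr × 2.1 hr = 25.2 mL → 25.2 mL × 0.1052632 units/mL = 2.652632 units
Total = 1.269474 + 2.652632 = 3.922105 units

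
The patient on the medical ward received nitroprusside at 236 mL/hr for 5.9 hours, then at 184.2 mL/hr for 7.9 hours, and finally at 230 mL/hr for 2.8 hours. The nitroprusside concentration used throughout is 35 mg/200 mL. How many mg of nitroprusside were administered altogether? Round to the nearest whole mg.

611 mg

Concentration = 35 mg ÷ 200 mL = 0.175 mg/mL
Stage 1: 236 mL/hr × 5.9 hr = 1392.4 mL → 1392.4 mL × 0.175 mg/mL = 243.67 mg
Stage 2: 184.2 mL/hr × 7.9 hr = 1455.18 mL → 1455.18 mL × 0.175 mg/mL = 254.6565 mg
Stage 3: 230 mL/hr × 2.8 hr = 644 mL → 644 mL × 0.175 mg/mL = 112.7 mg
Total = 243.67 + 254.6565 + 112.7 = 611.0265 mg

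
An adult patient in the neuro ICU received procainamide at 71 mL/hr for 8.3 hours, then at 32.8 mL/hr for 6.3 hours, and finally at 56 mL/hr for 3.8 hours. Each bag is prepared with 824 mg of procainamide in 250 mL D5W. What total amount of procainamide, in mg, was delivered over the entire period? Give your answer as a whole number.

Concentration = 824 mg ÷ 250 mL = 3.296 mg/mL
Stage 1: 71 mL/hr × 8.3 hr = 589.3 mL → 589.3 mL × 3.296 mg/mL = 1942.333 mg
Stage 2: 32.8 mL/hr × 6.3 hr = 206.64 mL → 206.64 mL × 3.296 mg/mL = 681.0854 mg
Stage 3: 56 mL/hr × 3.8 hr = 212.8 mL → 212.8 mL × 3.296 mg/mL = 701.3888 mg
Total = 1942.333 + 681.0854 + 701.3888 = 3324.807 mg

3325 mg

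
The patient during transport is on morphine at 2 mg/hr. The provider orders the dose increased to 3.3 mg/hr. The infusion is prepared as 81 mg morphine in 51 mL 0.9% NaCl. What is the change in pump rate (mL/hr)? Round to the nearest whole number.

1 mL/hr

At the current dose:
Concentration = 81 mg ÷ 51 mL = 1.588235 mg/mL
Rate = 2 mg/hr ÷ 1.588235 mg/mL = 1.259259 mL/hr
At the new dose:
Rate = 3.3 mg/hr ÷ 1.588235 mg/mL = 2.077778 mL/hr
Change = 2.077778 − 1.259259 = 0.8185185 mL/hr → 0.8185185 mL/hr increase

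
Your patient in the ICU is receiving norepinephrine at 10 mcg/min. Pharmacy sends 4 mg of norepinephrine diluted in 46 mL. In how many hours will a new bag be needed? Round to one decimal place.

10 mcg/min × 60 min/hr = 600 mcg/hr
Concentration = 4 mg ÷ 46 mL = 0.08695652 mg/mL = 86.95652 mcg/mL
Rate = 600 mcg/hr ÷ 86.95652 mcg/mL = 6.9 mL/hr
Duration = 46 mL ÷ 6.9 mL/hr = 6.666667 hr

6.7 hours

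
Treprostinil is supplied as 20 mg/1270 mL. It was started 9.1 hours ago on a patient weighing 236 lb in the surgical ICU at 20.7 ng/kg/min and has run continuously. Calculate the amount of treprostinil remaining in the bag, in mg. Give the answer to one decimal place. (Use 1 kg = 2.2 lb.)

18.8 mg

Weight = 236 lb ÷ 2.2 lb/kg = 107.2727 kg
Dose = 20.7 ng/kg/min × 107.2727 kg = 2220.545 ng/min
2220.545 ng/min × 60 min/hr = 133232.7 ng/hr
Concentration = 20 mg ÷ 1270 mL = 0.01574803 mg/mL = 15748.03 ng/mL
Rate = 133232.7 ng/hr ÷ 15748.03 ng/mL = 8.460278 mL/hr
Volume infused = 8.460278 mL/hr × 9.1 hr = 76.98853 mL
Volume remaining = 1270 − 76.98853 = 1193.011 mL
Drug remaining = 1193.011 mL × 15748.03 ng/mL = 18787582 ng = 18.78758 mg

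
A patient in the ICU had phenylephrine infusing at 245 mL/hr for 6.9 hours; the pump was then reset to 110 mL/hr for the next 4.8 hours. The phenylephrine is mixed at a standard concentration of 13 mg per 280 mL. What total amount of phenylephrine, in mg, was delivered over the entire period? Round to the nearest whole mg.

103 mg

Concentration = 13 mg ÷ 280 mL = 0.04642857 mg/mL
Stage 1: 245 mL/hr × 6.9 hr = 1690.5 mL → 1690.5 mL × 0.04642857 mg/mL = 78.4875 mg
Stage 2: 110 mL/hr × 4.8 hr = 528 mL → 528 mL × 0.04642857 mg/mL = 24.51429 mg
Total = 78.4875 + 24.51429 = 103.0018 mg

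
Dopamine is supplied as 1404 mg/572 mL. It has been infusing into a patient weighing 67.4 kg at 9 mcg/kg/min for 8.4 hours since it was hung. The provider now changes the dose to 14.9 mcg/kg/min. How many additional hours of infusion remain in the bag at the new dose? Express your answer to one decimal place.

Initial rate:
Dose = 9 mcg/kg/min × 67.4 kg = 606.6 mcg/min
606.6 mcg/min × 60 min/hr = 36396 mcg/hr
Concentration = 1404 mg ÷ 572 mL = 2.454545 mg/mL = 2454.545 mcg/mL
Rate = 36396 mcg/hr ÷ 2454.545 mcg/mL = 14.828 mL/hr
Volume infused so far = 14.828 mL/hr × 8.4 hr = 124.5552 mL
Volume remaining = 572 − 124.5552 = 447.4448 mL
New rate:
Dose = 14.9 mcg/kg/min × 67.4 kg = 1004.26 mcg/min
1004.26 mcg/min × 60 min/hr = 60255.6 mcg/hr
Rate = 60255.6 mcg/hr ÷ 2454.545 mcg/mL = 24.54858 mL/hr
Time remaining = 447.4448 mL ÷ 24.54858 mL/hr = 18.22691 hr

18.2 hours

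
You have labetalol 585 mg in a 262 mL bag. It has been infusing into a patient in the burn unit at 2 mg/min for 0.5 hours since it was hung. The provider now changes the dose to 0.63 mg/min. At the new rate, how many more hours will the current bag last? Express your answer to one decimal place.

Initial rate:
2 mg/min × 60 min/hr = 120 mg/hr
Concentration = 585 mg ÷ 262 mL = 2.232824 mg/mL
Rate = 120 mg/hr ÷ 2.232824 mg/mL = 53.74359 mL/hr
Volume infused so far = 53.74359 mL/hr × 0.5 hr = 26.87179 mL
Volume remaining = 262 − 26.87179 = 235.1282 mL
New rate:
0.63 mg/min × 60 min/hr = 37.8 mg/hr
Rate = 37.8 mg/hr ÷ 2.232824 mg/mL = 16.92923 mL/hr
Time remaining = 235.1282 mL ÷ 16.92923 mL/hr = 13.88889 hr

13.9 hours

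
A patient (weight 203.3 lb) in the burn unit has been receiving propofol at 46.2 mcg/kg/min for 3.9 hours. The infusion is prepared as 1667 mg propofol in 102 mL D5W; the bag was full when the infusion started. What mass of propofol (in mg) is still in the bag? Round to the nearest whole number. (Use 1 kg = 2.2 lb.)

Weight = 203.3 lb ÷ 2.2 lb/kg = 92.40909 kg
Dose = 46.2 mcg/kg/min × 92.40909 kg = 4269.3 mcg/min
4269.3 mcg/min × 60 min/hr = 256158 mcg/hr
Concentration = 1667 mg ÷ 102 mL = 16.34314 mg/mL = 16343.14 mcg/mL
Rate = 256158 mcg/hr ÷ 16343.14 mcg/mL = 15.67373 mL/hr
Volume infused = 15.67373 mL/hr × 3.9 hr = 61.12757 mL
Volume remaining = 102 − 61.12757 = 40.87243 mL
Drug remaining = 40.87243 mL × 16343.14 mcg/mL = 667983.8 mcg = 667.9838 mg

668 mg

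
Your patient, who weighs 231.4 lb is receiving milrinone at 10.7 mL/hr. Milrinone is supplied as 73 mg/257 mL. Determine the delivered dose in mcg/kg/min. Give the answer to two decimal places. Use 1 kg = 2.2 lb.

Weight = 231.4 lb ÷ 2.2 lb/kg = 105.1818 kg
Concentration = 73 mg ÷ 257 mL = 0.2840467 mg/mL = 284.0467 mcg/mL
Drug rate = 10.7 mL/hr × 284.0467 mcg/mL = 3039.3 mcg/hr
3039.3 mcg/hr ÷ 60 min/hr = 50.65499 mcg/min
50.65499 mcg/min ÷ 105.1818 kg = 0.4815946 mcg/kg/min

0.48 mcg/kg/min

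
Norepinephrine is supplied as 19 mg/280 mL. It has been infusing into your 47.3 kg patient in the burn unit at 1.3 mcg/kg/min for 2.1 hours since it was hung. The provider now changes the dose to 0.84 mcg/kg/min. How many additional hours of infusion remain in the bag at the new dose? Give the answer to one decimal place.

Initial rate:
Dose = 1.3 mcg/kg/min × 47.3 kg = 61.49 mcg/min
61.49 mcg/min × 60 min/hr = 3689.4 mcg/hr
Concentration = 19 mg ÷ 280 mL = 0.06785714 mg/mL = 67.85714 mcg/mL
Rate = 3689.4 mcg/hr ÷ 67.85714 mcg/mL = 54.37011 mL/hr
Volume infused so far = 54.37011 mL/hr × 2.1 hr = 114.1772 mL
Volume remaining = 280 − 114.1772 = 165.8228 mL
New rate:
Dose = 0.84 mcg/kg/min × 47.3 kg = 39.732 mcg/min
39.732 mcg/min × 60 min/hr = 2383.92 mcg/hr
Rate = 2383.92 mcg/hr ÷ 67.85714 mcg/mL = 35.13145 mL/hr
Time remaining = 165.8228 mL ÷ 35.13145 mL/hr = 4.720066 hr

4.7 hours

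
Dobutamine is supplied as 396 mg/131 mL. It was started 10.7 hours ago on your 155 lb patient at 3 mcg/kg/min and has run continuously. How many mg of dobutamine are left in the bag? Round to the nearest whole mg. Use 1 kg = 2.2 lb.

260 mg

Weight = 155 lb ÷ 2.2 lb/kg = 70.45455 kg
Dose = 3 mcg/kg/min × 70.45455 kg = 211.3636 mcg/min
211.3636 mcg/min × 60 min/hr = 12681.82 mcg/hr
Concentration = 396 mg ÷ 131 mL = 3.022901 mg/mL = 3022.901 mcg/mL
Rate = 12681.82 mcg/hr ÷ 3022.901 mcg/mL = 4.195248 mL/hr
Volume infused = 4.195248 mL/hr × 10.7 hr = 44.88915 mL
Volume remaining = 131 − 44.88915 = 86.11085 mL
Drug remaining = 86.11085 mL × 3022.901 mcg/mL = 260304.5 mcg = 260.3045 mg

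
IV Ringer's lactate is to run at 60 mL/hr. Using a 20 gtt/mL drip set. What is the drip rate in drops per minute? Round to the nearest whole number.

20 gtt/min

60 mL/hr ÷ 60 min/hr = 1 mL/min
1 mL/min × 20 gtt/mL = 20 gtt/min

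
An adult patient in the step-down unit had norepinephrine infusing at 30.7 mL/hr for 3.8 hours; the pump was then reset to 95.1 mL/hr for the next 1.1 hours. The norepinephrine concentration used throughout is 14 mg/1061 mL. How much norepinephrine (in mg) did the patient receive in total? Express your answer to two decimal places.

Concentration = 14 mg ÷ 1061 mL = 0.0131951 mg/mL
Stage 1: 30.7 mL/hr × 3.8 hr = 116.66 mL → 116.66 mL × 0.0131951 mg/mL = 1.53934 mg
Stage 2: 95.1 mL/hr × 1.1 hr = 104.61 mL → 104.61 mL × 0.0131951 mg/mL = 1.380339 mg
Total = 1.53934 + 1.380339 = 2.91968 mg

2.92 mg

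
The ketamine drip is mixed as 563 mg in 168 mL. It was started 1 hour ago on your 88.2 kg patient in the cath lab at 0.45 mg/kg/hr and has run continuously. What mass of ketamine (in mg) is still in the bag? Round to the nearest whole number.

523 mg

Dose = 0.45 mg/kg/hr × 88.2 kg = 39.69 mg/hr
Concentration = 563 mg ÷ 168 mL = 3.35119 mg/mL
Rate = 39.69 mg/hr ÷ 3.35119 mg/mL = 11.84355 mL/hr
Volume infused = 11.84355 mL/hr × 1 hr = 11.84355 mL
Volume remaining = 168 − 11.84355 = 156.1564 mL
Drug remaining = 156.1564 mL × 3.35119 mg/mL = 523.31 mg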